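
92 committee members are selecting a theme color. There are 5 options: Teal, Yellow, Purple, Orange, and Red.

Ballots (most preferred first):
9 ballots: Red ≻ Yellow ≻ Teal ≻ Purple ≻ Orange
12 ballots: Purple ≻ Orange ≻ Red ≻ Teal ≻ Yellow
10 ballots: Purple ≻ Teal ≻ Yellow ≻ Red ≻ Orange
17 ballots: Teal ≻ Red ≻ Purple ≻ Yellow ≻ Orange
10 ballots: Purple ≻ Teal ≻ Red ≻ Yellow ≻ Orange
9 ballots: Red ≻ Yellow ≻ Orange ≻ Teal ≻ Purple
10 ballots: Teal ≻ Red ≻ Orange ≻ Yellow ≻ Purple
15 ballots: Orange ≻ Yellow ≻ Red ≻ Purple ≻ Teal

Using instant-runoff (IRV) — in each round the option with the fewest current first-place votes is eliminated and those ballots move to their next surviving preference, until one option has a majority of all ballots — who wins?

Round 1: Teal 27, Yellow 0, Purple 32, Orange 15, Red 18. Yellow eliminated.
Round 2: Teal 27, Purple 32, Orange 15, Red 18. Orange eliminated.
Round 3: Teal 27, Purple 32, Red 33. Teal eliminated.
Round 4: Purple 32, Red 60. Red has a majority (≥47).

Red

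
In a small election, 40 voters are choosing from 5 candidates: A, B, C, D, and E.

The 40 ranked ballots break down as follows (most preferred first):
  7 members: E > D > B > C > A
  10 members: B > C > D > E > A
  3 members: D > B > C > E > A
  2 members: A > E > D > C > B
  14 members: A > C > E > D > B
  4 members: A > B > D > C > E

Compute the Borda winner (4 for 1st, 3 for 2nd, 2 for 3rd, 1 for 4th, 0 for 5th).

C

A: 7×0 + 10×0 + 3×0 + 2×4 + 14×4 + 4×4 = 80
B: 7×2 + 10×4 + 3×3 + 2×0 + 14×0 + 4×3 = 75
C: 7×1 + 10×3 + 3×2 + 2×1 + 14×3 + 4×1 = 91
D: 7×3 + 10×2 + 3×4 + 2×2 + 14×1 + 4×2 = 79
E: 7×4 + 10×1 + 3×1 + 2×3 + 14×2 + 4×0 = 75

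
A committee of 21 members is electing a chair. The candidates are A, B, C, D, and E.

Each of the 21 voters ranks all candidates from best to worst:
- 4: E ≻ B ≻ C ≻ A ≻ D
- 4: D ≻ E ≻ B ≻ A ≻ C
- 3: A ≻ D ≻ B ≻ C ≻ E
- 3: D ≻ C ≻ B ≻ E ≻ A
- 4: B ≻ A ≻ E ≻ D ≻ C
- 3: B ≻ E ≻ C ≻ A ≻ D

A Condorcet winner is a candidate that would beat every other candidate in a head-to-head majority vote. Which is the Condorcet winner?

B vs A: 18–3
B vs C: 18–3
B vs D: 11–10
B vs E: 13–8
B beats every other candidate.

B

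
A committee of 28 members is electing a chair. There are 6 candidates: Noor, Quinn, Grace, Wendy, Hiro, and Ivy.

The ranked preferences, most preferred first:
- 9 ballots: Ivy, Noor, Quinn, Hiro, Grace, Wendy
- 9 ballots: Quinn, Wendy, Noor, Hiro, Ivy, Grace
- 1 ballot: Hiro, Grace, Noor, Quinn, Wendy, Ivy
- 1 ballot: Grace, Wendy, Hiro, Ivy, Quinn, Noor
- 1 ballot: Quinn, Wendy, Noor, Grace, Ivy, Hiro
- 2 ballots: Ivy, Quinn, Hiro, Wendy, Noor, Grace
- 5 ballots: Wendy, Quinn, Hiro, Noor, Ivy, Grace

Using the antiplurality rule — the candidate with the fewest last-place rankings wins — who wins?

Last-place votes: Noor 1, Quinn 0, Grace 16, Wendy 9, Hiro 1, Ivy 1.

Quinn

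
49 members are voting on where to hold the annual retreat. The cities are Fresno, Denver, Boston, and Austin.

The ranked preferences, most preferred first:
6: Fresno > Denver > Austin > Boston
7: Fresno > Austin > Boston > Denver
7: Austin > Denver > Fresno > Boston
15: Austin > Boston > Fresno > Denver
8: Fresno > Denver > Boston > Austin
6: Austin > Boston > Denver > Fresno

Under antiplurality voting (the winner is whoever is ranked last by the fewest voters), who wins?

Fresno

Last-place votes: Fresno 6, Denver 22, Boston 13, Austin 8.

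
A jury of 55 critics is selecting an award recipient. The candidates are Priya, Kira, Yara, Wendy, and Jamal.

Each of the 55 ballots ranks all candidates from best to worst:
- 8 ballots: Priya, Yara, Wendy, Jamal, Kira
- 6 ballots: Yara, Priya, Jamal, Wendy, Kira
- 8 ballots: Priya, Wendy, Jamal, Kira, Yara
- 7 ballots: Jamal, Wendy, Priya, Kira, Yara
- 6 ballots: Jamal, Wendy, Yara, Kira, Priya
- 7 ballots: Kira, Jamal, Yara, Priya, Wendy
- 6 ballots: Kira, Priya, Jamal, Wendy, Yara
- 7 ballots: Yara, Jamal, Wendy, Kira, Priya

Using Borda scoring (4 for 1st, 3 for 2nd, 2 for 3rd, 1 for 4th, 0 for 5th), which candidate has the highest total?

Jamal

Priya: 8×4 + 6×3 + 8×4 + 7×2 + 6×0 + 7×1 + 6×3 + 7×0 = 121
Kira: 8×0 + 6×0 + 8×1 + 7×1 + 6×1 + 7×4 + 6×4 + 7×1 = 80
Yara: 8×3 + 6×4 + 8×0 + 7×0 + 6×2 + 7×2 + 6×0 + 7×4 = 102
Wendy: 8×2 + 6×1 + 8×3 + 7×3 + 6×3 + 7×0 + 6×1 + 7×2 = 105
Jamal: 8×1 + 6×2 + 8×2 + 7×4 + 6×4 + 7×3 + 6×2 + 7×3 = 142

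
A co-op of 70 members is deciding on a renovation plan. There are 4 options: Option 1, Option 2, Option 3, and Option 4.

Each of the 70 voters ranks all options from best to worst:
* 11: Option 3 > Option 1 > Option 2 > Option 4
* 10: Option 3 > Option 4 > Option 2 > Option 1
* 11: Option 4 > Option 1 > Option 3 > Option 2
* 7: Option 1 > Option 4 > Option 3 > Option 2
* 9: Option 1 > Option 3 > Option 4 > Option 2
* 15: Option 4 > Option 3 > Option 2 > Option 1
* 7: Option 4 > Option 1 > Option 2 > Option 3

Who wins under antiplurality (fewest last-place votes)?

Option 3

Last-place votes: Option 1 25, Option 2 27, Option 3 7, Option 4 11.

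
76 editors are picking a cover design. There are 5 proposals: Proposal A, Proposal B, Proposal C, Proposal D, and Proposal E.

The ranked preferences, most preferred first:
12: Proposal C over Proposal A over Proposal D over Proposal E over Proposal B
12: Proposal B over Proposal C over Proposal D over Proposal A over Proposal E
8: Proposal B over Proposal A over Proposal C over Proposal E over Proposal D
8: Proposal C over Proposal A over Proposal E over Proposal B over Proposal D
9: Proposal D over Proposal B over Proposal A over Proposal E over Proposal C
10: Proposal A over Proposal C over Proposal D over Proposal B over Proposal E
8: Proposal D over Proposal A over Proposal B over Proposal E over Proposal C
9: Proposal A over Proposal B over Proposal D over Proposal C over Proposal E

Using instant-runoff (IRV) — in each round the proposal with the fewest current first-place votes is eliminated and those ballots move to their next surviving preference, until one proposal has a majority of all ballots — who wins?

Proposal A

Round 1: Proposal A 19, Proposal B 20, Proposal C 20, Proposal D 17, Proposal E 0. Proposal E eliminated.
Round 2: Proposal A 19, Proposal B 20, Proposal C 20, Proposal D 17. Proposal D eliminated.
Round 3: Proposal A 27, Proposal B 29, Proposal C 20. Proposal C eliminated.
Round 4: Proposal A 47, Proposal B 29. Proposal A has a majority (≥39).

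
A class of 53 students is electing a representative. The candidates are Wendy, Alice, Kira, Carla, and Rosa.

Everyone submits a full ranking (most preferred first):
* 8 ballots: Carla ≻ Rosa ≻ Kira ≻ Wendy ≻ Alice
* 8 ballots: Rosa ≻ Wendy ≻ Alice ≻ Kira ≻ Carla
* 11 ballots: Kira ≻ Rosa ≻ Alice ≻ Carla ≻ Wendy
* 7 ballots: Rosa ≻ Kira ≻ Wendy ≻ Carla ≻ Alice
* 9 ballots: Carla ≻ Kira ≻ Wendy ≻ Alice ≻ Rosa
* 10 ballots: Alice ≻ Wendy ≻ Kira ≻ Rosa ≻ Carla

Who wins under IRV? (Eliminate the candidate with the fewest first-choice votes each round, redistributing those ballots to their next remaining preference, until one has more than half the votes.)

Kira

Round 1: Wendy 0, Alice 10, Kira 11, Carla 17, Rosa 15. Wendy eliminated.
Round 2: Alice 10, Kira 11, Carla 17, Rosa 15. Alice eliminated.
Round 3: Kira 21, Carla 17, Rosa 15. Rosa eliminated.
Round 4: Kira 36, Carla 17. Kira has a majority (≥27).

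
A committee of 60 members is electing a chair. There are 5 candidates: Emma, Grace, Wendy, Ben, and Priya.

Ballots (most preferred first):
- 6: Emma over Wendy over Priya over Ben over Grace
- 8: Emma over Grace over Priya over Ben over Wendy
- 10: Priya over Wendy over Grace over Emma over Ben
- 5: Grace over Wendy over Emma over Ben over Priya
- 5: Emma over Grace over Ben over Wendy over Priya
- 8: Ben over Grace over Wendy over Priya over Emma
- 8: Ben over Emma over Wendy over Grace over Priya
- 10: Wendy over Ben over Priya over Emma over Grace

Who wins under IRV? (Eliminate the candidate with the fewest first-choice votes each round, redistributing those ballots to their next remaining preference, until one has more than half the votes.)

Wendy

Round 1: Emma 19, Grace 5, Wendy 10, Ben 16, Priya 10. Grace eliminated.
Round 2: Emma 19, Wendy 15, Ben 16, Priya 10. Priya eliminated.
Round 3: Emma 19, Wendy 25, Ben 16. Ben eliminated.
Round 4: Emma 27, Wendy 33. Wendy has a majority (≥31).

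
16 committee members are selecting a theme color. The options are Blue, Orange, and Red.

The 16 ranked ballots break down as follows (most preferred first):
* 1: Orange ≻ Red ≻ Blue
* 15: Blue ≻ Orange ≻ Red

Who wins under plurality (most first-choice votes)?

First-place votes: Blue 15, Orange 1, Red 0.

Blue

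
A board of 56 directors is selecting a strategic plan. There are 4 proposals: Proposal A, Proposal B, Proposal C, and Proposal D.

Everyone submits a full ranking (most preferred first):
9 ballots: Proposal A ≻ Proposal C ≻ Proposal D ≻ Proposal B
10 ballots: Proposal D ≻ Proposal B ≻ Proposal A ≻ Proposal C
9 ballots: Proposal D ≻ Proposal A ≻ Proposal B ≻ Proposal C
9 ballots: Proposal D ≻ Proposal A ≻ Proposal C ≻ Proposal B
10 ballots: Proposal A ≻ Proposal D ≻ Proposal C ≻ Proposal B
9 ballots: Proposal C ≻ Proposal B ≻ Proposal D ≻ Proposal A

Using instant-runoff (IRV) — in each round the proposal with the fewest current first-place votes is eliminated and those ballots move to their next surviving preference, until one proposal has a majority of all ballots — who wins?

Round 1: Proposal A 19, Proposal B 0, Proposal C 9, Proposal D 28. Proposal B eliminated.
Round 2: Proposal A 19, Proposal C 9, Proposal D 28. Proposal C eliminated.
Round 3: Proposal A 19, Proposal D 37. Proposal D has a majority (≥29).

Proposal D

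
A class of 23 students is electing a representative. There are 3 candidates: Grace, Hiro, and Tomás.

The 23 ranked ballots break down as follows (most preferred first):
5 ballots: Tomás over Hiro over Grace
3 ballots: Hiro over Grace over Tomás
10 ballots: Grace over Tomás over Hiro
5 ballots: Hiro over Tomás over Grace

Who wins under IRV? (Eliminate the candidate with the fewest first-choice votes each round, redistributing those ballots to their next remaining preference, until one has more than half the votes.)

Round 1: Grace 10, Hiro 8, Tomás 5. Tomás eliminated.
Round 2: Grace 10, Hiro 13. Hiro has a majority (≥12).

Hiro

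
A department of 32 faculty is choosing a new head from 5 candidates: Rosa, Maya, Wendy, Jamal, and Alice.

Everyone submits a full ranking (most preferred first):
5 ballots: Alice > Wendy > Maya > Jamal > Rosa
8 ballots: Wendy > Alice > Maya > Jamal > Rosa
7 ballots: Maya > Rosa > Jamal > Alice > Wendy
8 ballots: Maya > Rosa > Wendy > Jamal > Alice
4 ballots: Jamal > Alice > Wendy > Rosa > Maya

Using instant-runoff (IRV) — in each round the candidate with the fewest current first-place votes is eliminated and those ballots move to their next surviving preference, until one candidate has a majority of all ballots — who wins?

Alice

Round 1: Rosa 0, Maya 15, Wendy 8, Jamal 4, Alice 5. Rosa eliminated.
Round 2: Maya 15, Wendy 8, Jamal 4, Alice 5. Jamal eliminated.
Round 3: Maya 15, Wendy 8, Alice 9. Wendy eliminated.
Round 4: Maya 15, Alice 17. Alice has a majority (≥17).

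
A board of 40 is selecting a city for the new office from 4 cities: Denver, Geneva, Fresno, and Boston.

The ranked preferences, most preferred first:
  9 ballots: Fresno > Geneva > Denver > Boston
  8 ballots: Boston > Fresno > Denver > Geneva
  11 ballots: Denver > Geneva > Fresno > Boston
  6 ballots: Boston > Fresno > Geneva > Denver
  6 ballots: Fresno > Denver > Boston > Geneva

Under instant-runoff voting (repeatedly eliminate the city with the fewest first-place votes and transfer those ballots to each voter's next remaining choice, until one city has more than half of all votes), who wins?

Fresno

Round 1: Denver 11, Geneva 0, Fresno 15, Boston 14. Geneva eliminated.
Round 2: Denver 11, Fresno 15, Boston 14. Denver eliminated.
Round 3: Fresno 26, Boston 14. Fresno has a majority (≥21).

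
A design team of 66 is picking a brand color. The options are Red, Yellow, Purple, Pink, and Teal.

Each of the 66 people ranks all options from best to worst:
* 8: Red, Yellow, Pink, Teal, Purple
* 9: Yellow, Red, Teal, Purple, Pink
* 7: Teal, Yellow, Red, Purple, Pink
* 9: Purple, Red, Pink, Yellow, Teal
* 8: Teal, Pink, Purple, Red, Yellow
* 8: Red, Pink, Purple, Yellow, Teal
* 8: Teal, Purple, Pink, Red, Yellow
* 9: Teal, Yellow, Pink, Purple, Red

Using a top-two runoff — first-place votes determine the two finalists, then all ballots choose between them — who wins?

Red

Round 1 first-place votes: Red 16, Yellow 9, Purple 9, Pink 0, Teal 32. Teal and Red advance.
Runoff: Teal is ranked above Red on 32 ballots, Red above Teal on 34.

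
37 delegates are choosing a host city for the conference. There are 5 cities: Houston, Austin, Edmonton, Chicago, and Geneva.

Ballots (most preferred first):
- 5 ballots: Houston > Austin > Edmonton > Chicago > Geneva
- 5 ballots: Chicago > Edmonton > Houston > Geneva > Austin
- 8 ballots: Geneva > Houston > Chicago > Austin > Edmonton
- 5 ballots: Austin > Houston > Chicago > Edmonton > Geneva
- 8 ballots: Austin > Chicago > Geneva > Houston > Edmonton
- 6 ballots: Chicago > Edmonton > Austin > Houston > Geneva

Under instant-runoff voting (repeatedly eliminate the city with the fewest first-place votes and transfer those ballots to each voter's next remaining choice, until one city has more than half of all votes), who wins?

Chicago

Round 1: Houston 5, Austin 13, Edmonton 0, Chicago 11, Geneva 8. Edmonton eliminated.
Round 2: Houston 5, Austin 13, Chicago 11, Geneva 8. Houston eliminated.
Round 3: Austin 18, Chicago 11, Geneva 8. Geneva eliminated.
Round 4: Austin 18, Chicago 19. Chicago has a majority (≥19).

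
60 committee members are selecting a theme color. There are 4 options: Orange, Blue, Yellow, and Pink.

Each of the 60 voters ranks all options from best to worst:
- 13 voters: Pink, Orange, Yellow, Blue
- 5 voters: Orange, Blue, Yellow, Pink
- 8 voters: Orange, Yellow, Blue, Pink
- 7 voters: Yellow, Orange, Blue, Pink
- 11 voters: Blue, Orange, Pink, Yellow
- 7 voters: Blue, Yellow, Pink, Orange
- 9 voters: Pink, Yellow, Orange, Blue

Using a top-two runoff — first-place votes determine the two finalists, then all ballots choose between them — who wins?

Blue

Round 1 first-place votes: Orange 13, Blue 18, Yellow 7, Pink 22. Pink and Blue advance.
Runoff: Pink is ranked above Blue on 22 ballots, Blue above Pink on 38.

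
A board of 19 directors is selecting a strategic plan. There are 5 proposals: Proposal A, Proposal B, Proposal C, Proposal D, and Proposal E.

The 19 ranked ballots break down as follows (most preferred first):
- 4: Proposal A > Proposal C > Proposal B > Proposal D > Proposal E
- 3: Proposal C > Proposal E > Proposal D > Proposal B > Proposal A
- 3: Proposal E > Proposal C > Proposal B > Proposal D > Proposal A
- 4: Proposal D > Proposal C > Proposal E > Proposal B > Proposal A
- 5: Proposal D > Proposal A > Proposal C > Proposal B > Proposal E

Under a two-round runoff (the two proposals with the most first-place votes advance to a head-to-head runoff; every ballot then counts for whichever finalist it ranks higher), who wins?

Round 1 first-place votes: Proposal A 4, Proposal B 0, Proposal C 3, Proposal D 9, Proposal E 3. Proposal D and Proposal A advance.
Runoff: Proposal D is ranked above Proposal A on 15 ballots, Proposal A above Proposal D on 4.

Proposal D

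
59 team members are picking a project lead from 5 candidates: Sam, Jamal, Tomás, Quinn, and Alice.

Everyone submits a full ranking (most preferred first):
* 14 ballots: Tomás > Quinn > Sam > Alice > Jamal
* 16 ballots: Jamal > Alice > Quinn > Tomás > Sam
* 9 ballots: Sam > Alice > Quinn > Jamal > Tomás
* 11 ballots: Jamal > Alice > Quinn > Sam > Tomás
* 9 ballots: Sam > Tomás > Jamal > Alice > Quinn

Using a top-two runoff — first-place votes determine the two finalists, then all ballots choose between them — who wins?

Sam

Round 1 first-place votes: Sam 18, Jamal 27, Tomás 14, Quinn 0, Alice 0. Jamal and Sam advance.
Runoff: Jamal is ranked above Sam on 27 ballots, Sam above Jamal on 32.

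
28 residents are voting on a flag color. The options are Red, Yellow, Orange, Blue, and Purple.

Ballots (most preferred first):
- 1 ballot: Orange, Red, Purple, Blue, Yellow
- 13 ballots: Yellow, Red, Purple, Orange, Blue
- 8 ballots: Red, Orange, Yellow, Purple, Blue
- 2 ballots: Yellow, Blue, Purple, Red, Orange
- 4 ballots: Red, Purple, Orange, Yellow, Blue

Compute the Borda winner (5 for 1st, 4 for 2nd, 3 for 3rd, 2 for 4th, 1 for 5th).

Red: 1×4 + 13×4 + 8×5 + 2×2 + 4×5 = 120
Yellow: 1×1 + 13×5 + 8×3 + 2×5 + 4×2 = 108
Orange: 1×5 + 13×2 + 8×4 + 2×1 + 4×3 = 77
Blue: 1×2 + 13×1 + 8×1 + 2×4 + 4×1 = 35
Purple: 1×3 + 13×3 + 8×2 + 2×3 + 4×4 = 80

Red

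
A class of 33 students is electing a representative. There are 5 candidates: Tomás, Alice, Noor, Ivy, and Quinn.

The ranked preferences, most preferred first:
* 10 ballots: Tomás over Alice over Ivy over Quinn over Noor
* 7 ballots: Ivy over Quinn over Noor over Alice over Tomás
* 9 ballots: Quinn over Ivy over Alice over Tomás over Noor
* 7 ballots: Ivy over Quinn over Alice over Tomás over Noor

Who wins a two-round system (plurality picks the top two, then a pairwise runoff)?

Round 1 first-place votes: Tomás 10, Alice 0, Noor 0, Ivy 14, Quinn 9. Ivy and Tomás advance.
Runoff: Ivy is ranked above Tomás on 23 ballots, Tomás above Ivy on 10.

Ivy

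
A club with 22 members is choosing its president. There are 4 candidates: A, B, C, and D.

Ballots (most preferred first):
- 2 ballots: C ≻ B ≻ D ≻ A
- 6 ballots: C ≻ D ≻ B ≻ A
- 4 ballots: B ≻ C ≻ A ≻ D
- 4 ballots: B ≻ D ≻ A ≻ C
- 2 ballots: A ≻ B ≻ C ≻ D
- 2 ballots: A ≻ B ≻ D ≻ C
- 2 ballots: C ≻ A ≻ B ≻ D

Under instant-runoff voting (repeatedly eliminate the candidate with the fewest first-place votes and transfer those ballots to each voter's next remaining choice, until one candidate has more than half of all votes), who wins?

B

Round 1: A 4, B 8, C 10, D 0. D eliminated.
Round 2: A 4, B 8, C 10. A eliminated.
Round 3: B 12, C 10. B has a majority (≥12).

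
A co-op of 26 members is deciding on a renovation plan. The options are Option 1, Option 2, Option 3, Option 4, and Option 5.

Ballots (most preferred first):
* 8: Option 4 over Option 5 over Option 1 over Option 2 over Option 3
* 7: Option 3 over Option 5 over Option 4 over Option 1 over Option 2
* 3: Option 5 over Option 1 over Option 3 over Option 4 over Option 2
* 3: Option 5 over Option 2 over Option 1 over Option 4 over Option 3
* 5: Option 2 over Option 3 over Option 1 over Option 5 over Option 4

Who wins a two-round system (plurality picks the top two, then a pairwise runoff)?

Option 3

Round 1 first-place votes: Option 1 0, Option 2 5, Option 3 7, Option 4 8, Option 5 6. Option 4 and Option 3 advance.
Runoff: Option 4 is ranked above Option 3 on 11 ballots, Option 3 above Option 4 on 15.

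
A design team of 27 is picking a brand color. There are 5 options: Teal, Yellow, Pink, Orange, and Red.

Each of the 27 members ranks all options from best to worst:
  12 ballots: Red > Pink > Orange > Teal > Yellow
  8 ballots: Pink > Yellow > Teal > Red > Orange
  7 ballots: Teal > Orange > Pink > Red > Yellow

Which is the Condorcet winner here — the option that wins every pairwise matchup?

Pink

Pink vs Teal: 20–7
Pink vs Yellow: 27–0
Pink vs Orange: 20–7
Pink vs Red: 15–12
Pink beats every other option.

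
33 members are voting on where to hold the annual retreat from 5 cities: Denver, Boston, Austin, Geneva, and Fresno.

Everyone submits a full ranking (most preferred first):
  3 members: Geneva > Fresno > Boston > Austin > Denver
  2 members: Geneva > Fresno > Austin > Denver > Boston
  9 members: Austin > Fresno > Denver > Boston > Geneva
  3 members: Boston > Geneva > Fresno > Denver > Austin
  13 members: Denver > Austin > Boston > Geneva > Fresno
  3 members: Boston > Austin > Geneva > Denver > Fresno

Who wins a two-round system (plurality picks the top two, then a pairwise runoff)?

Austin

Round 1 first-place votes: Denver 13, Boston 6, Austin 9, Geneva 5, Fresno 0. Denver and Austin advance.
Runoff: Denver is ranked above Austin on 16 ballots, Austin above Denver on 17.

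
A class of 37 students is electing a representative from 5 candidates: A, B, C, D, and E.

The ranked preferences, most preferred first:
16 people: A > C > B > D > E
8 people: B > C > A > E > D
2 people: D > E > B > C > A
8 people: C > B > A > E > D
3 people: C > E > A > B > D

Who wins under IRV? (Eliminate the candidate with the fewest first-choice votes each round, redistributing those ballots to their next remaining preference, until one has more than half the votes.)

Round 1: A 16, B 8, C 11, D 2, E 0. E eliminated.
Round 2: A 16, B 8, C 11, D 2. D eliminated.
Round 3: A 16, B 10, C 11. B eliminated.
Round 4: A 16, C 21. C has a majority (≥19).

C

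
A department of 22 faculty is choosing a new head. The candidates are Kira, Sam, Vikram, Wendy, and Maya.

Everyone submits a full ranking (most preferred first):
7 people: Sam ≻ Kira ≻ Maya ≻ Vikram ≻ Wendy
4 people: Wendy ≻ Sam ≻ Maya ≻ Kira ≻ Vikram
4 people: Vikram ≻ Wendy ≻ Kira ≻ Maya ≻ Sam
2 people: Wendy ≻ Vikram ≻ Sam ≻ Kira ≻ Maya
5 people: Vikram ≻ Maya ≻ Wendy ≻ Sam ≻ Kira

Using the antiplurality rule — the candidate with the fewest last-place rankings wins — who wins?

Maya

Last-place votes: Kira 5, Sam 4, Vikram 4, Wendy 7, Maya 2.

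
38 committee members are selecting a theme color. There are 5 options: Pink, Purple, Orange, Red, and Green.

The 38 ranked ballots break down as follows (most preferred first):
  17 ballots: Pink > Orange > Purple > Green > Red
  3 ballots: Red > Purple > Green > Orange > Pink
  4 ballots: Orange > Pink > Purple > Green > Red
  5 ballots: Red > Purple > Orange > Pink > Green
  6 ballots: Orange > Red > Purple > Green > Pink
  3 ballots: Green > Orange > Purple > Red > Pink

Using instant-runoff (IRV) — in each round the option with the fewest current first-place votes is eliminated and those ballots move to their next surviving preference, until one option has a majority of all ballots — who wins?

Orange

Round 1: Pink 17, Purple 0, Orange 10, Red 8, Green 3. Purple eliminated.
Round 2: Pink 17, Orange 10, Red 8, Green 3. Green eliminated.
Round 3: Pink 17, Orange 13, Red 8. Red eliminated.
Round 4: Pink 17, Orange 21. Orange has a majority (≥20).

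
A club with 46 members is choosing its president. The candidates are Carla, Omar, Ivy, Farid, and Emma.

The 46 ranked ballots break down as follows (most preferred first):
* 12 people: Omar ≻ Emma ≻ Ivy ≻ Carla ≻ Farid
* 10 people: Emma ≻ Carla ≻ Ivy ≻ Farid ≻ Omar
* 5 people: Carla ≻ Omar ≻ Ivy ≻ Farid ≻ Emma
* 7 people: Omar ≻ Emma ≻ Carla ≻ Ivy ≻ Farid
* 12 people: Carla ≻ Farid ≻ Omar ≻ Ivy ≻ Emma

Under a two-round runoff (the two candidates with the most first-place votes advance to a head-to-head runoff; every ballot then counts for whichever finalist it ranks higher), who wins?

Round 1 first-place votes: Carla 17, Omar 19, Ivy 0, Farid 0, Emma 10. Omar and Carla advance.
Runoff: Omar is ranked above Carla on 19 ballots, Carla above Omar on 27.

Carla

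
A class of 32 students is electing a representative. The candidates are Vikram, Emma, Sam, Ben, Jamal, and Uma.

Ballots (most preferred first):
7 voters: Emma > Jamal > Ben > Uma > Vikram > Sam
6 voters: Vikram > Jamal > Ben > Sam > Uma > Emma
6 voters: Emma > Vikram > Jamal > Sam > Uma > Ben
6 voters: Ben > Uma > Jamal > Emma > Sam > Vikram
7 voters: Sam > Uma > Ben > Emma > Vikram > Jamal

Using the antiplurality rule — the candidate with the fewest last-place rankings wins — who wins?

Uma

Last-place votes: Vikram 6, Emma 6, Sam 7, Ben 6, Jamal 7, Uma 0.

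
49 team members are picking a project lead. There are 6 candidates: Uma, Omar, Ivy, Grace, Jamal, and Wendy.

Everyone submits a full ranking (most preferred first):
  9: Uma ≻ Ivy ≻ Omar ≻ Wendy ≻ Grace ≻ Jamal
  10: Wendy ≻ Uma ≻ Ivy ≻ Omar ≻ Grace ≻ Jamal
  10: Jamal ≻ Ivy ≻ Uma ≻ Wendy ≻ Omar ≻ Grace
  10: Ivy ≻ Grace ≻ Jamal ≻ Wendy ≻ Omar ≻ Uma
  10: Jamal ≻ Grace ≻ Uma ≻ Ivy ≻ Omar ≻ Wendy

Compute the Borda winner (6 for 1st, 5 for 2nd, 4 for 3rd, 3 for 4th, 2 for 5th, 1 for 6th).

Ivy

Uma: 9×6 + 10×5 + 10×4 + 10×1 + 10×4 = 194
Omar: 9×4 + 10×3 + 10×2 + 10×2 + 10×2 = 126
Ivy: 9×5 + 10×4 + 10×5 + 10×6 + 10×3 = 225
Grace: 9×2 + 10×2 + 10×1 + 10×5 + 10×5 = 148
Jamal: 9×1 + 10×1 + 10×6 + 10×4 + 10×6 = 179
Wendy: 9×3 + 10×6 + 10×3 + 10×3 + 10×1 = 157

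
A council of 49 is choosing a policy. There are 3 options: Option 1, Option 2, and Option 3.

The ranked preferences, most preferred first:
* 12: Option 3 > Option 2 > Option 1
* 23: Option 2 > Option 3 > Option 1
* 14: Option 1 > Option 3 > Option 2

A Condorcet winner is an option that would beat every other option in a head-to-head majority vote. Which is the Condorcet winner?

Option 3

Option 3 vs Option 1: 35–14
Option 3 vs Option 2: 26–23
Option 3 beats every other option.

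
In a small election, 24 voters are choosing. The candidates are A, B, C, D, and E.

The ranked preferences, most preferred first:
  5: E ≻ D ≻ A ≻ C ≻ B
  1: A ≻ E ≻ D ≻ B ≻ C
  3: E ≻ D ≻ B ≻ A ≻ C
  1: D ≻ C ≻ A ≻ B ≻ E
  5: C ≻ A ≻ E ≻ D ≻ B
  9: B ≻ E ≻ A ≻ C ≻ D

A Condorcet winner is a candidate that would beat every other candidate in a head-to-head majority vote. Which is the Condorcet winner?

E

E vs A: 17–7
E vs B: 14–10
E vs C: 18–6
E vs D: 23–1
E beats every other candidate.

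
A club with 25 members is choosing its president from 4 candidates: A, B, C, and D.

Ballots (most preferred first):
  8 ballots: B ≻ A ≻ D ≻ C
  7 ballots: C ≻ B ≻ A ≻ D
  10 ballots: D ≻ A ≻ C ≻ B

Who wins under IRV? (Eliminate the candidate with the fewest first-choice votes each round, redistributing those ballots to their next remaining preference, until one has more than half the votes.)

Round 1: A 0, B 8, C 7, D 10. A eliminated.
Round 2: B 8, C 7, D 10. C eliminated.
Round 3: B 15, D 10. B has a majority (≥13).

B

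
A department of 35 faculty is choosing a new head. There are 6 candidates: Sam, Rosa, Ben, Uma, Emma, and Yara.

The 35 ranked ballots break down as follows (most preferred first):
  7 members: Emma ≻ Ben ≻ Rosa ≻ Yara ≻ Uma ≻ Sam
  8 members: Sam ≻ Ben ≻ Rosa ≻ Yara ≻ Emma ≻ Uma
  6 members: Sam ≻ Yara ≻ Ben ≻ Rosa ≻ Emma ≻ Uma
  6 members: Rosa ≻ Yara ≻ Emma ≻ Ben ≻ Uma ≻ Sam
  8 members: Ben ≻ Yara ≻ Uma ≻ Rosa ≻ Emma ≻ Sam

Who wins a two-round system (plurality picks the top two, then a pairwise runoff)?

Ben

Round 1 first-place votes: Sam 14, Rosa 6, Ben 8, Uma 0, Emma 7, Yara 0. Sam and Ben advance.
Runoff: Sam is ranked above Ben on 14 ballots, Ben above Sam on 21.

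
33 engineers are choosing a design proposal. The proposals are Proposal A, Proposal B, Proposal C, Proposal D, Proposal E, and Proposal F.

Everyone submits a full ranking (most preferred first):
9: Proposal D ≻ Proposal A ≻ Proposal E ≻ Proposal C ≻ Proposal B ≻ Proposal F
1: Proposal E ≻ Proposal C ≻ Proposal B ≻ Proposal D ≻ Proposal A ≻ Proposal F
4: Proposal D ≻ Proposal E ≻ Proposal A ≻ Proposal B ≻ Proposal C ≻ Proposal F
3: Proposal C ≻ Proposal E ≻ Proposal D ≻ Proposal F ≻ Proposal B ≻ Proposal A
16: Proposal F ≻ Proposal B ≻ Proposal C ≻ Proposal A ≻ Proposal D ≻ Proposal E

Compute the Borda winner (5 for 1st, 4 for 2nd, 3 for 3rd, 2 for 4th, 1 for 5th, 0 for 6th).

Proposal D

Proposal A: 9×4 + 1×1 + 4×3 + 3×0 + 16×2 = 81
Proposal B: 9×1 + 1×3 + 4×2 + 3×1 + 16×4 = 87
Proposal C: 9×2 + 1×4 + 4×1 + 3×5 + 16×3 = 89
Proposal D: 9×5 + 1×2 + 4×5 + 3×3 + 16×1 = 92
Proposal E: 9×3 + 1×5 + 4×4 + 3×4 + 16×0 = 60
Proposal F: 9×0 + 1×0 + 4×0 + 3×2 + 16×5 = 86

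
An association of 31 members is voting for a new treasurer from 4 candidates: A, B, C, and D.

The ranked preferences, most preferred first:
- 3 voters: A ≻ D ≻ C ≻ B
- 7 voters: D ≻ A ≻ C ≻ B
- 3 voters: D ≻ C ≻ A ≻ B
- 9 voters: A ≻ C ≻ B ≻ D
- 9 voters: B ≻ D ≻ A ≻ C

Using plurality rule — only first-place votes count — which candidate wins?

First-place votes: A 12, B 9, C 0, D 10.

A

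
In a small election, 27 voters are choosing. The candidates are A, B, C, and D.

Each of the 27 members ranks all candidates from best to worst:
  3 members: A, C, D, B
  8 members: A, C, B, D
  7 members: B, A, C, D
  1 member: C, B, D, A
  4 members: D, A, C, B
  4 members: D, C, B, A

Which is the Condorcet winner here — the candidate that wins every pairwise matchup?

A vs B: 15–12
A vs C: 22–5
A vs D: 18–9
A beats every other candidate.

A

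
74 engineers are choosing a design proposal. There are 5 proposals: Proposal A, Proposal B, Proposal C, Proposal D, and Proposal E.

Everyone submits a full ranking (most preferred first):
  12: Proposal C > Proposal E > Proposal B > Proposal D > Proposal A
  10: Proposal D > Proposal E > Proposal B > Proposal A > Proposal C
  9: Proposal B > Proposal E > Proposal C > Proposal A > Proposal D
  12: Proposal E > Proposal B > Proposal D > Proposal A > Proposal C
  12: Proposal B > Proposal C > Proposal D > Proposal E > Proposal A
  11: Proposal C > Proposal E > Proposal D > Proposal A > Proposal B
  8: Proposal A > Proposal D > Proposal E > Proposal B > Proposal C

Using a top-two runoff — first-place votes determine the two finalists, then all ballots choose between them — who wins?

Round 1 first-place votes: Proposal A 8, Proposal B 21, Proposal C 23, Proposal D 10, Proposal E 12. Proposal C and Proposal B advance.
Runoff: Proposal C is ranked above Proposal B on 23 ballots, Proposal B above Proposal C on 51.

Proposal B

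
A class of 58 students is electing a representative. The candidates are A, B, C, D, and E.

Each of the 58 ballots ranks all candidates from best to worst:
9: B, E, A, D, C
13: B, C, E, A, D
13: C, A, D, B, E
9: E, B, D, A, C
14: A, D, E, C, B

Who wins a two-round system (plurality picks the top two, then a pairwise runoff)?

B

Round 1 first-place votes: A 14, B 22, C 13, D 0, E 9. B and A advance.
Runoff: B is ranked above A on 31 ballots, A above B on 27.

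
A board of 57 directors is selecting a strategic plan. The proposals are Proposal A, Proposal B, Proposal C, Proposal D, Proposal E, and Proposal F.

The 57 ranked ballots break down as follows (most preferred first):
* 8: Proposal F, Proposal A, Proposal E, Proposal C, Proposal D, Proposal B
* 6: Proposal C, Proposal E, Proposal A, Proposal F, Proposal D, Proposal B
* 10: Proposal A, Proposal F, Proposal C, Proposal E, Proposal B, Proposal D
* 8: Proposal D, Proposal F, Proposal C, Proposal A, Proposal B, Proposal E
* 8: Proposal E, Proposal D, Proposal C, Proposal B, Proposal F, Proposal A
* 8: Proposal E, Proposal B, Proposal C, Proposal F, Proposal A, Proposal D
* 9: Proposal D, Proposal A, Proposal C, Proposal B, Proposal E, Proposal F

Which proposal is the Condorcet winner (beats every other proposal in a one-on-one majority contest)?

Proposal C

Proposal C vs Proposal A: 30–27
Proposal C vs Proposal B: 49–8
Proposal C vs Proposal D: 32–25
Proposal C vs Proposal E: 33–24
Proposal C vs Proposal F: 31–26
Proposal C beats every other proposal.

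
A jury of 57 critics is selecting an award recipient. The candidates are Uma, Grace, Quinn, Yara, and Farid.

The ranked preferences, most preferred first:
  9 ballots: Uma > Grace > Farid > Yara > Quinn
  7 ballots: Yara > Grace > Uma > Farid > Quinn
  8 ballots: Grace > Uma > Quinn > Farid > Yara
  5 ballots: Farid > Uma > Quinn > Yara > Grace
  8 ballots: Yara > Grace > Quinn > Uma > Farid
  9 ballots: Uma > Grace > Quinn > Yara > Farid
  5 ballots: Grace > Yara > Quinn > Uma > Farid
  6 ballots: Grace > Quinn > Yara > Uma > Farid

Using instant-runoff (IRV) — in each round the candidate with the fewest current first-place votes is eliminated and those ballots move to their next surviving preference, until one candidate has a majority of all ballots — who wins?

Round 1: Uma 18, Grace 19, Quinn 0, Yara 15, Farid 5. Quinn eliminated.
Round 2: Uma 18, Grace 19, Yara 15, Farid 5. Farid eliminated.
Round 3: Uma 23, Grace 19, Yara 15. Yara eliminated.
Round 4: Uma 23, Grace 34. Grace has a majority (≥29).

Grace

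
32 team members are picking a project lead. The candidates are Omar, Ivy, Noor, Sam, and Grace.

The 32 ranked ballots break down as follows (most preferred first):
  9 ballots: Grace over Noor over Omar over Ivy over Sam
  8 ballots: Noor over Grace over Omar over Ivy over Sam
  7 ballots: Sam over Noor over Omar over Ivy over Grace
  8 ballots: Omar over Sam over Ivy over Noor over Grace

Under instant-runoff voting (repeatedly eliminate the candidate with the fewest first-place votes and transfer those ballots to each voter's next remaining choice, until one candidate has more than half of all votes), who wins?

Round 1: Omar 8, Ivy 0, Noor 8, Sam 7, Grace 9. Ivy eliminated.
Round 2: Omar 8, Noor 8, Sam 7, Grace 9. Sam eliminated.
Round 3: Omar 8, Noor 15, Grace 9. Omar eliminated.
Round 4: Noor 23, Grace 9. Noor has a majority (≥17).

Noor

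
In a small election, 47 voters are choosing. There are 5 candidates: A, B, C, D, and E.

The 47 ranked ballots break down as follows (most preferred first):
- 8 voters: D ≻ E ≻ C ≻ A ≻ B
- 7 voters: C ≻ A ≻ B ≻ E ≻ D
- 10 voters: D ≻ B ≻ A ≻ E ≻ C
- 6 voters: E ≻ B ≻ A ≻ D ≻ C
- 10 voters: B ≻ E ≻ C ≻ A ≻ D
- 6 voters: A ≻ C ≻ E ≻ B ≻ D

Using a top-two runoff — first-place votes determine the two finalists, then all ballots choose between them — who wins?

B

Round 1 first-place votes: A 6, B 10, C 7, D 18, E 6. D and B advance.
Runoff: D is ranked above B on 18 ballots, B above D on 29.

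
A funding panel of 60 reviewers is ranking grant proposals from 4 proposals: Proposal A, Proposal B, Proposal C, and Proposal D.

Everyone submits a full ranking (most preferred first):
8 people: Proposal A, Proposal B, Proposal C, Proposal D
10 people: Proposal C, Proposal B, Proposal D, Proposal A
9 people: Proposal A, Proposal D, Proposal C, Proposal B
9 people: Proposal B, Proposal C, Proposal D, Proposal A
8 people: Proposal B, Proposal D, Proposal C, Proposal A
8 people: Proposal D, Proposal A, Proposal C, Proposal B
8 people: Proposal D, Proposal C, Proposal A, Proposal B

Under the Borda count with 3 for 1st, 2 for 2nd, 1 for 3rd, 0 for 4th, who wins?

Proposal D

Proposal A: 8×3 + 10×0 + 9×3 + 9×0 + 8×0 + 8×2 + 8×1 = 75
Proposal B: 8×2 + 10×2 + 9×0 + 9×3 + 8×3 + 8×0 + 8×0 = 87
Proposal C: 8×1 + 10×3 + 9×1 + 9×2 + 8×1 + 8×1 + 8×2 = 97
Proposal D: 8×0 + 10×1 + 9×2 + 9×1 + 8×2 + 8×3 + 8×3 = 101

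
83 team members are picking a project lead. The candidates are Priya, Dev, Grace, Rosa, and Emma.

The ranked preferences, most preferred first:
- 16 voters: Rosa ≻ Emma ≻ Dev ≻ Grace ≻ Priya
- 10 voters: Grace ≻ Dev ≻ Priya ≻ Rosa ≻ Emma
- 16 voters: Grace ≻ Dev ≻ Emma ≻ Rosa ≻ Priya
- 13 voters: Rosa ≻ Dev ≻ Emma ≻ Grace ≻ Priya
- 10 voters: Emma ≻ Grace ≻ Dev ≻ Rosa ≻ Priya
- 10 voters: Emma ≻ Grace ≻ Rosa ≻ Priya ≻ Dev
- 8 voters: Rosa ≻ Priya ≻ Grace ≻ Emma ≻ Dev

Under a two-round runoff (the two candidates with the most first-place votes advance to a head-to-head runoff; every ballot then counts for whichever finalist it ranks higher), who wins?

Round 1 first-place votes: Priya 0, Dev 0, Grace 26, Rosa 37, Emma 20. Rosa and Grace advance.
Runoff: Rosa is ranked above Grace on 37 ballots, Grace above Rosa on 46.

Grace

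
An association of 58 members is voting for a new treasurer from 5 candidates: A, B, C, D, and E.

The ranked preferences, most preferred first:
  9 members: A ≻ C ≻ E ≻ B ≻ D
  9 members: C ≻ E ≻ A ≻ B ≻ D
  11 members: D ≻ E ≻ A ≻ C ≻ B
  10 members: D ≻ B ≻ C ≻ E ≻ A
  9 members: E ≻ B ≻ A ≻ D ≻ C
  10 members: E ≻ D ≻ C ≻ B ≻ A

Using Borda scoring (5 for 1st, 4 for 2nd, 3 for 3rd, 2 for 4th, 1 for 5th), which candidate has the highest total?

A: 9×5 + 9×3 + 11×3 + 10×1 + 9×3 + 10×1 = 152
B: 9×2 + 9×2 + 11×1 + 10×4 + 9×4 + 10×2 = 143
C: 9×4 + 9×5 + 11×2 + 10×3 + 9×1 + 10×3 = 172
D: 9×1 + 9×1 + 11×5 + 10×5 + 9×2 + 10×4 = 181
E: 9×3 + 9×4 + 11×4 + 10×2 + 9×5 + 10×5 = 222

E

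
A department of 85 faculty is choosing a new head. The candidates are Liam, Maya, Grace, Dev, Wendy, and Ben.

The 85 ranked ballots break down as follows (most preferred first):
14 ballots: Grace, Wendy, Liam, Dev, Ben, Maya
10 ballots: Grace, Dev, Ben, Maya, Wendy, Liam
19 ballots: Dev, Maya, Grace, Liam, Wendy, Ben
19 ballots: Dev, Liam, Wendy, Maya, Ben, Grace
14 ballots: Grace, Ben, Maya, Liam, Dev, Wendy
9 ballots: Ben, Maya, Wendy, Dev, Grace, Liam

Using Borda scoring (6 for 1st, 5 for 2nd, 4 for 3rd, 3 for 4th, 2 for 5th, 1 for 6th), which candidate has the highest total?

Liam: 14×4 + 10×1 + 19×3 + 19×5 + 14×3 + 9×1 = 269
Maya: 14×1 + 10×3 + 19×5 + 19×3 + 14×4 + 9×5 = 297
Grace: 14×6 + 10×6 + 19×4 + 19×1 + 14×6 + 9×2 = 341
Dev: 14×3 + 10×5 + 19×6 + 19×6 + 14×2 + 9×3 = 375
Wendy: 14×5 + 10×2 + 19×2 + 19×4 + 14×1 + 9×4 = 254
Ben: 14×2 + 10×4 + 19×1 + 19×2 + 14×5 + 9×6 = 249

Dev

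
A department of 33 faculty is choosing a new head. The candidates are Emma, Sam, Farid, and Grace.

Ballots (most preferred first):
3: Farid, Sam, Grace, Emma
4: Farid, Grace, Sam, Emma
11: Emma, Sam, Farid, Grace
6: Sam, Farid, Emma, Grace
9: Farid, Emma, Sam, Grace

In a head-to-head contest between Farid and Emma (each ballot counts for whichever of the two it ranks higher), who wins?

Farid is ranked above Emma on 22 ballots; Emma above Farid on 11.

Farid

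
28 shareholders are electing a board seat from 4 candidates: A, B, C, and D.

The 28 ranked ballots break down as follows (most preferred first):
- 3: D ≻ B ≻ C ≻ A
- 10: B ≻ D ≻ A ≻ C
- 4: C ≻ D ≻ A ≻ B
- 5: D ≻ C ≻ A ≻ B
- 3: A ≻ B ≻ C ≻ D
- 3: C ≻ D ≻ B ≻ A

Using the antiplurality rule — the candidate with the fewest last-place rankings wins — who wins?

D

Last-place votes: A 6, B 9, C 10, D 3.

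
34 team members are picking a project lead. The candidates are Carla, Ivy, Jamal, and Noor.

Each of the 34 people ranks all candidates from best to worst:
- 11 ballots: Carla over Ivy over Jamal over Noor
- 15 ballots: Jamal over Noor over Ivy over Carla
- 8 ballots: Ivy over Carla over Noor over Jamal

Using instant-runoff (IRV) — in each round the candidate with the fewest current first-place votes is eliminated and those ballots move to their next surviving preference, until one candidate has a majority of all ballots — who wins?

Carla

Round 1: Carla 11, Ivy 8, Jamal 15, Noor 0. Noor eliminated.
Round 2: Carla 11, Ivy 8, Jamal 15. Ivy eliminated.
Round 3: Carla 19, Jamal 15. Carla has a majority (≥18).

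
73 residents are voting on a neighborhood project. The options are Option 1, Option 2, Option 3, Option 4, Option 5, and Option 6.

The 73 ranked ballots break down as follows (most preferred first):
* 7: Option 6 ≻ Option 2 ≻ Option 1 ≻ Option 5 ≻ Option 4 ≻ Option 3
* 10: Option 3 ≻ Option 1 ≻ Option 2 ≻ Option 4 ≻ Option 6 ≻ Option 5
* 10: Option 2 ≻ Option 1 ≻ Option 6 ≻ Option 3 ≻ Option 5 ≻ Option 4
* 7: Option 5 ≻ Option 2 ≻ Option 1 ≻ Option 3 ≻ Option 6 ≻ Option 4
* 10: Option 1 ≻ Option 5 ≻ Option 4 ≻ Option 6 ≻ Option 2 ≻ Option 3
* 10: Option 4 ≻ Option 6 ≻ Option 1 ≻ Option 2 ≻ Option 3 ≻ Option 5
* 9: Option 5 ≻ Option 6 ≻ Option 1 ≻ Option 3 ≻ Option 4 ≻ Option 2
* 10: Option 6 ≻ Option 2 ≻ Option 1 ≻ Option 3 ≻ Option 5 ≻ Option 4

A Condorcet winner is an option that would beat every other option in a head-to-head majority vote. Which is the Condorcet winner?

Option 1

Option 1 vs Option 2: 39–34
Option 1 vs Option 3: 63–10
Option 1 vs Option 4: 63–10
Option 1 vs Option 5: 57–16
Option 1 vs Option 6: 37–36
Option 1 beats every other option.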